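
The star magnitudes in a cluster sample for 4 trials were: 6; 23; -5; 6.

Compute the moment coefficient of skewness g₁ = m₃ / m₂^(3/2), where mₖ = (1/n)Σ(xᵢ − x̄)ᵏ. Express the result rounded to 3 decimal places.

0.439

x̄ = (6 + 23 - 5 + 6) / 4 = 7.5000
deviations (xᵢ − x̄): -1.5000, 15.5000, -12.5000, -1.5000
Σ(xᵢ − x̄)² = 401.0000 ⇒ m₂ = 401.0000/4 = 100.25000
Σ(xᵢ − x̄)³ = 1764.0000 ⇒ m₃ = 1764.0000/4 = 441.00000
m₂^(3/2) = 100.25000^(1.5) = 1003.75234
g₁ = m₃ / m₂^(3/2) = 441.00000 / 1003.75234 ≈ 0.439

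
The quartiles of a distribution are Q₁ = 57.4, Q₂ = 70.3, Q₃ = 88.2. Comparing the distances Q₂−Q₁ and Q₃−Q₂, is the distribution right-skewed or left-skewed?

Q₂ − Q₁ = 12.9;  Q₃ − Q₂ = 17.9
Q₃ − Q₂ > Q₂ − Q₁ ⇒ the upper half is more spread out ⇒ right-skewed.

right-skewed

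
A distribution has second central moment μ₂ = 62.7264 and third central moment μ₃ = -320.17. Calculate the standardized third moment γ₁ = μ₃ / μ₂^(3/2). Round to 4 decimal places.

σ = √μ₂ = √62.7264 = 7.92000
σ³ = μ₂^(3/2) = 496.79309
γ₁ = μ₃/σ³ = -320.17 / 496.79309 ≈ -0.6445

-0.6445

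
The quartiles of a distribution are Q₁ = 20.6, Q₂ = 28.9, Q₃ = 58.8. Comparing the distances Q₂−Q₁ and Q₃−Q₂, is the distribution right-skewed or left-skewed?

right-skewed

Q₂ − Q₁ = 8.3;  Q₃ − Q₂ = 29.9
Q₃ − Q₂ > Q₂ − Q₁ ⇒ the upper half is more spread out ⇒ right-skewed.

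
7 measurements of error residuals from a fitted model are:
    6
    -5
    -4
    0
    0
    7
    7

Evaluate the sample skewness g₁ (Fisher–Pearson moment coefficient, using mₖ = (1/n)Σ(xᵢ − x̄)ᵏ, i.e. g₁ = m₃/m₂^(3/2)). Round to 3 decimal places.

x̄ = (6 - 5 - 4 + 0 + 0 + 7 + 7) / 7 = 1.5714
deviations (xᵢ − x̄): 4.4286, -6.5714, -5.5714, -1.5714, -1.5714, 5.4286, 5.4286
Σ(xᵢ − x̄)² = 157.7143 ⇒ m₂ = 157.7143/7 = 22.53061
Σ(xᵢ − x̄)³ = -57.6735 ⇒ m₃ = -57.6735/7 = -8.23907
m₂^(3/2) = 22.53061^(1.5) = 106.94476
g₁ = m₃ / m₂^(3/2) = -8.23907 / 106.94476 ≈ -0.077

-0.077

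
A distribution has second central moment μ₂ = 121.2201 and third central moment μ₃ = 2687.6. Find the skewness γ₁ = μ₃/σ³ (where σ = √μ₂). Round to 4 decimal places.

2.0137

σ = √μ₂ = √121.2201 = 11.01000
σ³ = μ₂^(3/2) = 1334.63330
γ₁ = μ₃/σ³ = 2687.6 / 1334.63330 ≈ 2.0137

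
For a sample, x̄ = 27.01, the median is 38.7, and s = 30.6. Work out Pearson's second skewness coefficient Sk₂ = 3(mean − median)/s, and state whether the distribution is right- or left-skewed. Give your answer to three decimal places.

Sk₂ = 3(27.01 − 38.7) / 30.6 = 3 × -11.6900 / 30.6
    = -35.0700 / 30.6 ≈ -1.146
Sk₂ < 0 ⇒ mean < median ⇒ left-skewed (negative skew).

-1.146, left-skewed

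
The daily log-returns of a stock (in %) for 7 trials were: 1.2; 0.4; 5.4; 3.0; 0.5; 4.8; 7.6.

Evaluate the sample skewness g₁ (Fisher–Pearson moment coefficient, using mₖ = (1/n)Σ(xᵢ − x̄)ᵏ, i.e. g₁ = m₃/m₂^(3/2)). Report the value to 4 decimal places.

0.3442

x̄ = (1.2 + 0.4 + 5.4 + 3.0 + 0.5 + 4.8 + 7.6) / 7 = 3.2714
deviations (xᵢ − x̄): -2.0714, -2.8714, 2.1286, -0.2714, -2.7714, 1.5286, 4.3286
Σ(xᵢ − x̄)² = 45.8943 ⇒ m₂ = 45.8943/7 = 6.55633
Σ(xᵢ − x̄)³ = 40.4480 ⇒ m₃ = 40.4480/7 = 5.77828
m₂^(3/2) = 6.55633^(1.5) = 16.78769
g₁ = m₃ / m₂^(3/2) = 5.77828 / 16.78769 ≈ 0.3442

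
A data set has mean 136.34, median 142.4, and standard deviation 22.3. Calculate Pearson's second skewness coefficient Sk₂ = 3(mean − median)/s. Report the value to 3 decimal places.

-0.815

Sk₂ = 3(136.34 − 142.4) / 22.3 = 3 × -6.0600 / 22.3
    = -18.1800 / 22.3 ≈ -0.815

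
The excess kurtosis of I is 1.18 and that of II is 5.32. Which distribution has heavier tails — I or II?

Higher excess kurtosis ⇒ heavier tails relative to the normal distribution.
1.18 vs 5.32: the larger is 5.32, so II has heavier tails.

II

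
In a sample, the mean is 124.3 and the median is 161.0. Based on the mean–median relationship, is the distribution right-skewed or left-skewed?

mean − median = 124.3 − 161.0 = -36.7
mean < median ⇒ the longer tail is on the left ⇒ left-skewed (negatively skewed).

left-skewed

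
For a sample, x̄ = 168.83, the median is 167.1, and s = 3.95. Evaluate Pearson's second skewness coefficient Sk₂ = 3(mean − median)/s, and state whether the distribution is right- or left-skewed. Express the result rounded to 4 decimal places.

Sk₂ = 3(168.83 − 167.1) / 3.95 = 3 × 1.7300 / 3.95
    = 5.1900 / 3.95 ≈ 1.3139
Sk₂ > 0 ⇒ mean > median ⇒ right-skewed (positive skew).

1.3139, right-skewed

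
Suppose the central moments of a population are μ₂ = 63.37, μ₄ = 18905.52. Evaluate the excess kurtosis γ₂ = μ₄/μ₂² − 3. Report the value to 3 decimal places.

μ₂² = 63.37² = 4015.75690
μ₄/μ₂² = 18905.52 / 4015.75690 = 4.70783
γ₂ = 4.70783 − 3 ≈ 1.708

1.708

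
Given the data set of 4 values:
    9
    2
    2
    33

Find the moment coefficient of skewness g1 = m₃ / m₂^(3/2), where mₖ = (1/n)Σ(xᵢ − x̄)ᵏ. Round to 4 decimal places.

0.9929

x̄ = (9 + 2 + 2 + 33) / 4 = 11.5000
deviations (xᵢ − x̄): -2.5000, -9.5000, -9.5000, 21.5000
Σ(xᵢ − x̄)² = 649.0000 ⇒ m₂ = 649.0000/4 = 162.25000
Σ(xᵢ − x̄)³ = 8208.0000 ⇒ m₃ = 8208.0000/4 = 2052.00000
m₂^(3/2) = 162.25000^(1.5) = 2066.69819
g1 = m₃ / m₂^(3/2) = 2052.00000 / 2066.69819 ≈ 0.9929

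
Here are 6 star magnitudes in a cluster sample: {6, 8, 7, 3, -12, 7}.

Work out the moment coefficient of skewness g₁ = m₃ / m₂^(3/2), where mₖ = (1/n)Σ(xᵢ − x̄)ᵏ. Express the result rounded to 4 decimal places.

x̄ = (6 + 8 + 7 + 3 - 12 + 7) / 6 = 3.1667
deviations (xᵢ − x̄): 2.8333, 4.8333, 3.8333, -0.1667, -15.1667, 3.8333
Σ(xᵢ − x̄)² = 290.8333 ⇒ m₂ = 290.8333/6 = 48.47222
Σ(xᵢ − x̄)³ = -3240.4444 ⇒ m₃ = -3240.4444/6 = -540.07407
m₂^(3/2) = 48.47222^(1.5) = 337.47328
g₁ = m₃ / m₂^(3/2) = -540.07407 / 337.47328 ≈ -1.6003

-1.6003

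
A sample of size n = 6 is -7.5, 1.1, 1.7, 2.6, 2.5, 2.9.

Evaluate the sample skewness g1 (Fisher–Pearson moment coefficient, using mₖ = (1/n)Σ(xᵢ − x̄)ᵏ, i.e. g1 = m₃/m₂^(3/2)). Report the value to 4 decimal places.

-1.6821

x̄ = (-7.5 + 1.1 + 1.7 + 2.6 + 2.5 + 2.9) / 6 = 0.5500
deviations (xᵢ − x̄): -8.0500, 0.5500, 1.1500, 2.0500, 1.9500, 2.3500
Σ(xᵢ − x̄)² = 79.9550 ⇒ m₂ = 79.9550/6 = 13.32583
Σ(xᵢ − x̄)³ = -490.9650 ⇒ m₃ = -490.9650/6 = -81.82750
m₂^(3/2) = 13.32583^(1.5) = 48.64538
g1 = m₃ / m₂^(3/2) = -81.82750 / 48.64538 ≈ -1.6821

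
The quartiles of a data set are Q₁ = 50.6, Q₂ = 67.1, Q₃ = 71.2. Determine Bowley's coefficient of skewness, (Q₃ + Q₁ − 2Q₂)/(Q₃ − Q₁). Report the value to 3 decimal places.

numerator: Q₃ + Q₁ − 2Q₂ = 71.2 + 50.6 − 2×67.1 = -12.4000
denominator: Q₃ − Q₁ = 71.2 − 50.6 = 20.6000
Bowley skewness = -12.4000 / 20.6000 ≈ -0.602

-0.602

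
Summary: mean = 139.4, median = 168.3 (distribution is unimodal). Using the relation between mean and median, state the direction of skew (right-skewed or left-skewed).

mean − median = 139.4 − 168.3 = -28.9
mean < median ⇒ the longer tail is on the left ⇒ left-skewed (negatively skewed).

left-skewed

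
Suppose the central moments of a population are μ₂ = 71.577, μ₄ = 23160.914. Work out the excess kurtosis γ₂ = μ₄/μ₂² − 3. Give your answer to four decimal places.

μ₂² = 71.577² = 5123.26693
μ₄/μ₂² = 23160.914 / 5123.26693 = 4.52073
γ₂ = 4.52073 − 3 ≈ 1.5207

1.5207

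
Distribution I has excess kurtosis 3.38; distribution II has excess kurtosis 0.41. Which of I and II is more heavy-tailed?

I

Higher excess kurtosis ⇒ heavier tails relative to the normal distribution.
3.38 vs 0.41: the larger is 3.38, so I has heavier tails.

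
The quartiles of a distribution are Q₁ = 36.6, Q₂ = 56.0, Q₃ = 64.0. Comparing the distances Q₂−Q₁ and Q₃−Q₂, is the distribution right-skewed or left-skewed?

left-skewed

Q₂ − Q₁ = 19.4;  Q₃ − Q₂ = 8.0
Q₂ − Q₁ > Q₃ − Q₂ ⇒ the lower half is more spread out ⇒ left-skewed.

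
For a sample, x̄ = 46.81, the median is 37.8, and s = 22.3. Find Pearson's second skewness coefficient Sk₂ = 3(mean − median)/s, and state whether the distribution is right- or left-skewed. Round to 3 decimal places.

1.212, right-skewed

Sk₂ = 3(46.81 − 37.8) / 22.3 = 3 × 9.0100 / 22.3
    = 27.0300 / 22.3 ≈ 1.212
Sk₂ > 0 ⇒ mean > median ⇒ right-skewed (positive skew).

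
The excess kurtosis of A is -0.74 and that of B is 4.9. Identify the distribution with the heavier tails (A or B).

B

Higher excess kurtosis ⇒ heavier tails relative to the normal distribution.
-0.74 vs 4.9: the larger is 4.9, so B has heavier tails. (B is leptokurtic — heavier-than-normal tails; the other is platykurtic.)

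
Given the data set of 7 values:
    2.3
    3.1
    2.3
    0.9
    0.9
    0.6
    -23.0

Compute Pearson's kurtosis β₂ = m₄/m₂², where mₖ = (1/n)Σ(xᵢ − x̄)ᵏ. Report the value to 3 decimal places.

x̄ = -1.8429
Σ(xᵢ − x̄)² = 527.3971 ⇒ m₂ = 75.34245
Σ(xᵢ − x̄)⁴ = 201702.7473 ⇒ m₄ = 28814.67818
m₂² = 5676.48462
β₂ = m₄/m₂² = 28814.67818 / 5676.48462 ≈ 5.076

5.076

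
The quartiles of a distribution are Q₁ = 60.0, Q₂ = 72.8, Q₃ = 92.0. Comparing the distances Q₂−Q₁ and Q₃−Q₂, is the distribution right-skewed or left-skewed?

right-skewed

Q₂ − Q₁ = 12.8;  Q₃ − Q₂ = 19.2
Q₃ − Q₂ > Q₂ − Q₁ ⇒ the upper half is more spread out ⇒ right-skewed.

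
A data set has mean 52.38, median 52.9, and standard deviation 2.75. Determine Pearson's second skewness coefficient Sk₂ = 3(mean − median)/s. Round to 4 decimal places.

Sk₂ = 3(52.38 − 52.9) / 2.75 = 3 × -0.5200 / 2.75
    = -1.5600 / 2.75 ≈ -0.5673

-0.5673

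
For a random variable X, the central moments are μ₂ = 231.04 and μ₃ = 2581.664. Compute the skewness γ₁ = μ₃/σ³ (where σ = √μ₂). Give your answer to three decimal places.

σ = √μ₂ = √231.04 = 15.20000
σ³ = μ₂^(3/2) = 3511.80800
γ₁ = μ₃/σ³ = 2581.664 / 3511.80800 ≈ 0.735

0.735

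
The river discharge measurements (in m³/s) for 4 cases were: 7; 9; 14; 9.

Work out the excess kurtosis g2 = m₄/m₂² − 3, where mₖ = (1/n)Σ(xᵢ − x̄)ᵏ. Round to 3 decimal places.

-0.853

x̄ = 9.7500
Σ(xᵢ − x̄)² = 26.7500 ⇒ m₂ = 6.68750
Σ(xᵢ − x̄)⁴ = 384.0781 ⇒ m₄ = 96.01953
m₂² = 44.72266
g2 = m₄/m₂² − 3 = 2.14700 − 3 ≈ -0.853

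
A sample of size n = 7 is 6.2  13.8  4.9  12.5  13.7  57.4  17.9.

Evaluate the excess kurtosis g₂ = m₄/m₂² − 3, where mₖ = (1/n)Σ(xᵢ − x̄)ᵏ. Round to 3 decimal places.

x̄ = 18.0571
Σ(xᵢ − x̄)² = 1929.5771 ⇒ m₂ = 275.65388
Σ(xᵢ − x̄)⁴ = 2447247.6809 ⇒ m₄ = 349606.81156
m₂² = 75985.06021
g₂ = m₄/m₂² − 3 = 4.60099 − 3 ≈ 1.601

1.601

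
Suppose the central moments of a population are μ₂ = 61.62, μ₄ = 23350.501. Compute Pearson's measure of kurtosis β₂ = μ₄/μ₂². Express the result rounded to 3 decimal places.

6.150

μ₂² = 61.62² = 3797.02440
μ₄/μ₂² = 23350.501 / 3797.02440 = 6.14968
β₂ ≈ 6.150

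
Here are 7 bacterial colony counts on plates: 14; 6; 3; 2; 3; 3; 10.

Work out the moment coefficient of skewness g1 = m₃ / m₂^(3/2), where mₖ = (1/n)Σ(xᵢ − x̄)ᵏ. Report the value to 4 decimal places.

x̄ = (14 + 6 + 3 + 2 + 3 + 3 + 10) / 7 = 5.8571
deviations (xᵢ − x̄): 8.1429, 0.1429, -2.8571, -3.8571, -2.8571, -2.8571, 4.1429
Σ(xᵢ − x̄)² = 122.8571 ⇒ m₂ = 122.8571/7 = 17.55102
Σ(xᵢ − x̄)³ = 483.6735 ⇒ m₃ = 483.6735/7 = 69.09621
m₂^(3/2) = 17.55102^(1.5) = 73.52814
g1 = m₃ / m₂^(3/2) = 69.09621 / 73.52814 ≈ 0.9397

0.9397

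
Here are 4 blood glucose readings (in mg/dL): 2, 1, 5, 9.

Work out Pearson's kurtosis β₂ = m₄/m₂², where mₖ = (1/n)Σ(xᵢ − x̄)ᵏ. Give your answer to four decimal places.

x̄ = 4.2500
Σ(xᵢ − x̄)² = 38.7500 ⇒ m₂ = 9.68750
Σ(xᵢ − x̄)⁴ = 646.5781 ⇒ m₄ = 161.64453
m₂² = 93.84766
β₂ = m₄/m₂² = 161.64453 / 93.84766 ≈ 1.7224

1.7224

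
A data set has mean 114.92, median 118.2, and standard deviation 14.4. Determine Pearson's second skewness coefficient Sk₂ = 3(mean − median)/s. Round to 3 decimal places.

-0.683

Sk₂ = 3(114.92 − 118.2) / 14.4 = 3 × -3.2800 / 14.4
    = -9.8400 / 14.4 ≈ -0.683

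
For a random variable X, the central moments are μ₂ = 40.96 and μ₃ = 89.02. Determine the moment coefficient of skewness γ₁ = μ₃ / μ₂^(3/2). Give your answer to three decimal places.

σ = √μ₂ = √40.96 = 6.40000
σ³ = μ₂^(3/2) = 262.14400
γ₁ = μ₃/σ³ = 89.02 / 262.14400 ≈ 0.340

0.340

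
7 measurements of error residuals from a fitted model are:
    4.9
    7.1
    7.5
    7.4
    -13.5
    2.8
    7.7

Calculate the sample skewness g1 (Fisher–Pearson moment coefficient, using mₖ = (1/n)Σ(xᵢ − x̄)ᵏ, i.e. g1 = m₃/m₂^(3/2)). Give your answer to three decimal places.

x̄ = (4.9 + 7.1 + 7.5 + 7.4 - 13.5 + 2.8 + 7.7) / 7 = 3.4143
deviations (xᵢ − x̄): 1.4857, 3.6857, 4.0857, 3.9857, -16.9143, -0.6143, 4.2857
Σ(xᵢ − x̄)² = 353.2086 ⇒ m₂ = 353.2086/7 = 50.45837
Σ(xᵢ − x̄)³ = -4575.7065 ⇒ m₃ = -4575.7065/7 = -653.67236
m₂^(3/2) = 50.45837^(1.5) = 358.42624
g1 = m₃ / m₂^(3/2) = -653.67236 / 358.42624 ≈ -1.824

-1.824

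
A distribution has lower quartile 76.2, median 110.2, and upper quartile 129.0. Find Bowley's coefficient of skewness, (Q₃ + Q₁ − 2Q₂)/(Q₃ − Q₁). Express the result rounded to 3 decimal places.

-0.288

numerator: Q₃ + Q₁ − 2Q₂ = 129.0 + 76.2 − 2×110.2 = -15.2000
denominator: Q₃ − Q₁ = 129.0 − 76.2 = 52.8000
Bowley skewness = -15.2000 / 52.8000 ≈ -0.288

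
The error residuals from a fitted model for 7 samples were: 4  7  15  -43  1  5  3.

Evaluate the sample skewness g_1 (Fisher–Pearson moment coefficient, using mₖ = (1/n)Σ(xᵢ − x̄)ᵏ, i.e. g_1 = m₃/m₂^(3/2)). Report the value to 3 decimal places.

x̄ = (4 + 7 + 15 - 43 + 1 + 5 + 3) / 7 = -1.1429
deviations (xᵢ − x̄): 5.1429, 8.1429, 16.1429, -41.8571, 2.1429, 6.1429, 4.1429
Σ(xᵢ − x̄)² = 2164.8571 ⇒ m₂ = 2164.8571/7 = 309.26531
Σ(xᵢ − x̄)³ = -68139.1837 ⇒ m₃ = -68139.1837/7 = -9734.16910
m₂^(3/2) = 309.26531^(1.5) = 5438.72130
g_1 = m₃ / m₂^(3/2) = -9734.16910 / 5438.72130 ≈ -1.790

-1.790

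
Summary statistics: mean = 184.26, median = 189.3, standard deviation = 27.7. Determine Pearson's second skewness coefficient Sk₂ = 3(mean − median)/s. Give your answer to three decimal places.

-0.546

Sk₂ = 3(184.26 − 189.3) / 27.7 = 3 × -5.0400 / 27.7
    = -15.1200 / 27.7 ≈ -0.546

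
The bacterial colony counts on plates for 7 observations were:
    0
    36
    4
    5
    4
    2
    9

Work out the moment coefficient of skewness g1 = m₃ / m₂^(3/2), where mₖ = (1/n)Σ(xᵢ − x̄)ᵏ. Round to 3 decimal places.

1.836

x̄ = (0 + 36 + 4 + 5 + 4 + 2 + 9) / 7 = 8.5714
deviations (xᵢ − x̄): -8.5714, 27.4286, -4.5714, -3.5714, -4.5714, -6.5714, 0.4286
Σ(xᵢ − x̄)² = 923.7143 ⇒ m₂ = 923.7143/7 = 131.95918
Σ(xᵢ − x̄)³ = 19485.1837 ⇒ m₃ = 19485.1837/7 = 2783.59767
m₂^(3/2) = 131.95918^(1.5) = 1515.86118
g1 = m₃ / m₂^(3/2) = 2783.59767 / 1515.86118 ≈ 1.836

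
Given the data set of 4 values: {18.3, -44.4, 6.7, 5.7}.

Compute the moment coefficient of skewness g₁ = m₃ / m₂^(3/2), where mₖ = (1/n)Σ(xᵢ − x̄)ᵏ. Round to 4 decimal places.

-1.0047

x̄ = (18.3 - 44.4 + 6.7 + 5.7) / 4 = -3.4250
deviations (xᵢ − x̄): 21.7250, -40.9750, 10.1250, 9.1250
Σ(xᵢ − x̄)² = 2336.7075 ⇒ m₂ = 2336.7075/4 = 584.17688
Σ(xᵢ − x̄)³ = -56743.5619 ⇒ m₃ = -56743.5619/4 = -14185.89047
m₂^(3/2) = 584.17688^(1.5) = 14119.40975
g₁ = m₃ / m₂^(3/2) = -14185.89047 / 14119.40975 ≈ -1.0047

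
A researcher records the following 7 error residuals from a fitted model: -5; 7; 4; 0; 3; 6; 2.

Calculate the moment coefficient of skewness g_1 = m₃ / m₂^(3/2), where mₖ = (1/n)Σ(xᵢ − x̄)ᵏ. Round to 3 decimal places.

x̄ = (-5 + 7 + 4 + 0 + 3 + 6 + 2) / 7 = 2.4286
deviations (xᵢ − x̄): -7.4286, 4.5714, 1.5714, -2.4286, 0.5714, 3.5714, -0.4286
Σ(xᵢ − x̄)² = 97.7143 ⇒ m₂ = 97.7143/7 = 13.95918
Σ(xᵢ − x̄)³ = -279.1837 ⇒ m₃ = -279.1837/7 = -39.88338
m₂^(3/2) = 13.95918^(1.5) = 52.15429
g_1 = m₃ / m₂^(3/2) = -39.88338 / 52.15429 ≈ -0.765

-0.765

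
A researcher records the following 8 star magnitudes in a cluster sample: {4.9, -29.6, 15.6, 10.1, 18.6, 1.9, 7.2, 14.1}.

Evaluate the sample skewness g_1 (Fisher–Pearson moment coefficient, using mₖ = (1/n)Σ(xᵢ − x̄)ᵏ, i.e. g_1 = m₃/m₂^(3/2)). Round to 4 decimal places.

-1.6771

x̄ = (4.9 - 29.6 + 15.6 + 10.1 + 18.6 + 1.9 + 7.2 + 14.1) / 8 = 5.3500
deviations (xᵢ − x̄): -0.4500, -34.9500, 10.2500, 4.7500, 13.2500, -3.4500, 1.8500, 8.7500
Σ(xᵢ − x̄)² = 1616.7800 ⇒ m₂ = 1616.7800/8 = 202.09750
Σ(xᵢ − x̄)³ = -38546.1480 ⇒ m₃ = -38546.1480/8 = -4818.26850
m₂^(3/2) = 202.09750^(1.5) = 2873.03828
g_1 = m₃ / m₂^(3/2) = -4818.26850 / 2873.03828 ≈ -1.6771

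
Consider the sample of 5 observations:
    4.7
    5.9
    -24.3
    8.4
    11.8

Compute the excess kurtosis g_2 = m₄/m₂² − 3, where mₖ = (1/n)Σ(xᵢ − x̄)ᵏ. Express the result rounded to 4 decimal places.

x̄ = 1.3000
Σ(xᵢ − x̄)² = 848.7400 ⇒ m₂ = 169.74800
Σ(xᵢ − x̄)⁴ = 444774.3394 ⇒ m₄ = 88954.86788
m₂² = 28814.38350
g_2 = m₄/m₂² − 3 = 3.08717 − 3 ≈ 0.0872

0.0872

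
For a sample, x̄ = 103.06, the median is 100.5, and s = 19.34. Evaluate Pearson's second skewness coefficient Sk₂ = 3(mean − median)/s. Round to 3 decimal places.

0.397

Sk₂ = 3(103.06 − 100.5) / 19.34 = 3 × 2.5600 / 19.34
    = 7.6800 / 19.34 ≈ 0.397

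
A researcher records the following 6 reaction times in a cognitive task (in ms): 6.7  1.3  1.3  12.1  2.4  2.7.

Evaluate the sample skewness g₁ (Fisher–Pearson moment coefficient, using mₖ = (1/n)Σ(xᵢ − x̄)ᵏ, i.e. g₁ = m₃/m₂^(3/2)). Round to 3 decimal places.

1.111

x̄ = (6.7 + 1.3 + 1.3 + 12.1 + 2.4 + 2.7) / 6 = 4.4167
deviations (xᵢ − x̄): 2.2833, -3.1167, -3.1167, 7.6833, -2.0167, -1.7167
Σ(xᵢ − x̄)² = 90.6883 ⇒ m₂ = 90.6883/6 = 15.11472
Σ(xᵢ − x̄)³ = 391.6706 ⇒ m₃ = 391.6706/6 = 65.27843
m₂^(3/2) = 15.11472^(1.5) = 58.76250
g₁ = m₃ / m₂^(3/2) = 65.27843 / 58.76250 ≈ 1.111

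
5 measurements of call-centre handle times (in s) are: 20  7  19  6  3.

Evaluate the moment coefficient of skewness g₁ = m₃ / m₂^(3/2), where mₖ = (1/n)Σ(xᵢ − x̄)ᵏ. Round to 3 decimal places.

0.305

x̄ = (20 + 7 + 19 + 6 + 3) / 5 = 11.0000
deviations (xᵢ − x̄): 9.0000, -4.0000, 8.0000, -5.0000, -8.0000
Σ(xᵢ − x̄)² = 250.0000 ⇒ m₂ = 250.0000/5 = 50.00000
Σ(xᵢ − x̄)³ = 540.0000 ⇒ m₃ = 540.0000/5 = 108.00000
m₂^(3/2) = 50.00000^(1.5) = 353.55339
g₁ = m₃ / m₂^(3/2) = 108.00000 / 353.55339 ≈ 0.305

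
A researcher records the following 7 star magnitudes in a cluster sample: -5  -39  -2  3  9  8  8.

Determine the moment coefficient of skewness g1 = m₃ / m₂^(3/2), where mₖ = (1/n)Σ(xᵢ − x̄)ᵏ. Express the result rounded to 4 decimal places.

x̄ = (-5 - 39 - 2 + 3 + 9 + 8 + 8) / 7 = -2.5714
deviations (xᵢ − x̄): -2.4286, -36.4286, 0.5714, 5.5714, 11.5714, 10.5714, 10.5714
Σ(xᵢ − x̄)² = 1721.7143 ⇒ m₂ = 1721.7143/7 = 245.95918
Σ(xᵢ − x̄)³ = -44271.1837 ⇒ m₃ = -44271.1837/7 = -6324.45481
m₂^(3/2) = 245.95918^(1.5) = 3857.39901
g1 = m₃ / m₂^(3/2) = -6324.45481 / 3857.39901 ≈ -1.6396

-1.6396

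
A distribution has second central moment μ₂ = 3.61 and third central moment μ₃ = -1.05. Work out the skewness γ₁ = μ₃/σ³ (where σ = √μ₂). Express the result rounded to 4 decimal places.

-0.1531

σ = √μ₂ = √3.61 = 1.90000
σ³ = μ₂^(3/2) = 6.85900
γ₁ = μ₃/σ³ = -1.05 / 6.85900 ≈ -0.1531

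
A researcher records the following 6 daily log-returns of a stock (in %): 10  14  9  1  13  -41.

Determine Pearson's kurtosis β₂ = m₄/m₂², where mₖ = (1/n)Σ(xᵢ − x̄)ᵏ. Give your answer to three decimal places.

x̄ = 1.0000
Σ(xᵢ − x̄)² = 2222.0000 ⇒ m₂ = 370.33333
Σ(xᵢ − x̄)⁴ = 3171650.0000 ⇒ m₄ = 528608.33333
m₂² = 137146.77778
β₂ = m₄/m₂² = 528608.33333 / 137146.77778 ≈ 3.854

3.854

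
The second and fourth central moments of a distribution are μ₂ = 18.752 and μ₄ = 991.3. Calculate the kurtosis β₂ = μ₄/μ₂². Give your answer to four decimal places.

μ₂² = 18.752² = 351.63750
μ₄/μ₂² = 991.3 / 351.63750 = 2.81910
β₂ ≈ 2.8191

2.8191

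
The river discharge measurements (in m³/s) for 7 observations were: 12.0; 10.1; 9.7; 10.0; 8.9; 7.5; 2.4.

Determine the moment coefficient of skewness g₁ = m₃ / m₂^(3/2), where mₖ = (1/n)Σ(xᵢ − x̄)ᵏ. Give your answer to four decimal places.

-1.2556

x̄ = (12.0 + 10.1 + 9.7 + 10.0 + 8.9 + 7.5 + 2.4) / 7 = 8.6571
deviations (xᵢ − x̄): 3.3429, 1.4429, 1.0429, 1.3429, 0.2429, -1.1571, -6.2571
Σ(xᵢ − x̄)² = 56.6971 ⇒ m₂ = 56.6971/7 = 8.09959
Σ(xᵢ − x̄)³ = -202.5988 ⇒ m₃ = -202.5988/7 = -28.94269
m₂^(3/2) = 8.09959^(1.5) = 23.05126
g₁ = m₃ / m₂^(3/2) = -28.94269 / 23.05126 ≈ -1.2556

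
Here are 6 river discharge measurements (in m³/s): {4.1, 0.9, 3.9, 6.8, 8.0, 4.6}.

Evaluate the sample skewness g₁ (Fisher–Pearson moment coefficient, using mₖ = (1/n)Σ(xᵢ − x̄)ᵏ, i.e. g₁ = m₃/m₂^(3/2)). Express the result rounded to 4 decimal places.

-0.1715

x̄ = (4.1 + 0.9 + 3.9 + 6.8 + 8.0 + 4.6) / 6 = 4.7167
deviations (xᵢ − x̄): -0.6167, -3.8167, -0.8167, 2.0833, 3.2833, -0.1167
Σ(xᵢ − x̄)² = 30.7483 ⇒ m₂ = 30.7483/6 = 5.12472
Σ(xᵢ − x̄)³ = -11.9404 ⇒ m₃ = -11.9404/6 = -1.99007
m₂^(3/2) = 5.12472^(1.5) = 11.60127
g₁ = m₃ / m₂^(3/2) = -1.99007 / 11.60127 ≈ -0.1715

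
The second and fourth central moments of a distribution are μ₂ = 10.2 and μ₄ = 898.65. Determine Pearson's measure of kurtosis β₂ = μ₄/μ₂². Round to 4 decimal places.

8.6375

μ₂² = 10.2² = 104.04000
μ₄/μ₂² = 898.65 / 104.04000 = 8.63754
β₂ ≈ 8.6375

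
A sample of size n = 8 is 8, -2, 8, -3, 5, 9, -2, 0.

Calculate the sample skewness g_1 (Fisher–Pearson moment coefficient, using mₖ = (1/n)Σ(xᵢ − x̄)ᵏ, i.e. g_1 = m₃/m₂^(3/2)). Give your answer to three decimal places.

0.057

x̄ = (8 - 2 + 8 - 3 + 5 + 9 - 2 + 0) / 8 = 2.8750
deviations (xᵢ − x̄): 5.1250, -4.8750, 5.1250, -5.8750, 2.1250, 6.1250, -4.8750, -2.8750
Σ(xᵢ − x̄)² = 184.8750 ⇒ m₂ = 184.8750/8 = 23.10938
Σ(xᵢ − x̄)³ = 50.3438 ⇒ m₃ = 50.3438/8 = 6.29297
m₂^(3/2) = 23.10938^(1.5) = 111.09188
g_1 = m₃ / m₂^(3/2) = 6.29297 / 111.09188 ≈ 0.057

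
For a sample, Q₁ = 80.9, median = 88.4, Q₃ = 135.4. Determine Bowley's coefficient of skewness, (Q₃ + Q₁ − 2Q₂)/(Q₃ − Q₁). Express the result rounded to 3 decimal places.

0.725

numerator: Q₃ + Q₁ − 2Q₂ = 135.4 + 80.9 − 2×88.4 = 39.5000
denominator: Q₃ − Q₁ = 135.4 − 80.9 = 54.5000
Bowley skewness = 39.5000 / 54.5000 ≈ 0.725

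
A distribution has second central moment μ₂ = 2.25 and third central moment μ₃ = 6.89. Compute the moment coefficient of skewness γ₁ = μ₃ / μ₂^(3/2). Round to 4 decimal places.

σ = √μ₂ = √2.25 = 1.50000
σ³ = μ₂^(3/2) = 3.37500
γ₁ = μ₃/σ³ = 6.89 / 3.37500 ≈ 2.0415

2.0415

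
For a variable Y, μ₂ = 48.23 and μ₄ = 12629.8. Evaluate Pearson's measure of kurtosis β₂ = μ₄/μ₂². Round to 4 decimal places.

5.4295

μ₂² = 48.23² = 2326.13290
μ₄/μ₂² = 12629.8 / 2326.13290 = 5.42953
β₂ ≈ 5.4295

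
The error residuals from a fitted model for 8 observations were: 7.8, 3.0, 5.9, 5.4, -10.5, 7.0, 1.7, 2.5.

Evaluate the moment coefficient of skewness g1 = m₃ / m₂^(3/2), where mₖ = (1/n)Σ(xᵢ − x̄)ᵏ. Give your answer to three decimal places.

-1.659

x̄ = (7.8 + 3.0 + 5.9 + 5.4 - 10.5 + 7.0 + 1.7 + 2.5) / 8 = 2.8500
deviations (xᵢ − x̄): 4.9500, 0.1500, 3.0500, 2.5500, -13.3500, 4.1500, -1.1500, -0.3500
Σ(xᵢ − x̄)² = 237.2200 ⇒ m₂ = 237.2200/8 = 29.65250
Σ(xᵢ − x̄)³ = -2143.1160 ⇒ m₃ = -2143.1160/8 = -267.88950
m₂^(3/2) = 29.65250^(1.5) = 161.47005
g1 = m₃ / m₂^(3/2) = -267.88950 / 161.47005 ≈ -1.659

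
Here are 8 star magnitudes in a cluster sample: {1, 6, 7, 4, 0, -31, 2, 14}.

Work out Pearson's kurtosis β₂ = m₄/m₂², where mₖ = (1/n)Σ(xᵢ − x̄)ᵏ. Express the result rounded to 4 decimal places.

x̄ = 0.3750
Σ(xᵢ − x̄)² = 1261.8750 ⇒ m₂ = 157.73438
Σ(xᵢ − x̄)⁴ = 1006594.6816 ⇒ m₄ = 125824.33521
m₂² = 24880.13306
β₂ = m₄/m₂² = 125824.33521 / 24880.13306 ≈ 5.0572

5.0572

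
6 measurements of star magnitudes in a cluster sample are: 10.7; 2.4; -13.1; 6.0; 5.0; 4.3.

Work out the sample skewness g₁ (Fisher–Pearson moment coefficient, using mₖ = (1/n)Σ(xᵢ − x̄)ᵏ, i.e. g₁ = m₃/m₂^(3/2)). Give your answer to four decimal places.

-1.3061

x̄ = (10.7 + 2.4 - 13.1 + 6.0 + 5.0 + 4.3) / 6 = 2.5500
deviations (xᵢ − x̄): 8.1500, -0.1500, -15.6500, 3.4500, 2.4500, 1.7500
Σ(xᵢ − x̄)² = 332.3350 ⇒ m₂ = 332.3350/6 = 55.38917
Σ(xᵢ − x̄)³ = -3230.5680 ⇒ m₃ = -3230.5680/6 = -538.42800
m₂^(3/2) = 55.38917^(1.5) = 412.22777
g₁ = m₃ / m₂^(3/2) = -538.42800 / 412.22777 ≈ -1.3061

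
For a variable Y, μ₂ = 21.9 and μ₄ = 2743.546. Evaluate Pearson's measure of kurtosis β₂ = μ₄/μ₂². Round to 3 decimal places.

μ₂² = 21.9² = 479.61000
μ₄/μ₂² = 2743.546 / 479.61000 = 5.72037
β₂ ≈ 5.720

5.720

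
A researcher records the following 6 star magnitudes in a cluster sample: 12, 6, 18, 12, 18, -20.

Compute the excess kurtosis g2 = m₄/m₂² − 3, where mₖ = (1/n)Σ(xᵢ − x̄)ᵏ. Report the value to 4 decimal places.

0.5191

x̄ = 7.6667
Σ(xᵢ − x̄)² = 1019.3333 ⇒ m₂ = 169.88889
Σ(xᵢ − x̄)⁴ = 609421.1111 ⇒ m₄ = 101570.18519
m₂² = 28862.23457
g2 = m₄/m₂² − 3 = 3.51914 − 3 ≈ 0.5191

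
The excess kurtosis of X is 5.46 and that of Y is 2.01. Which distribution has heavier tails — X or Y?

Higher excess kurtosis ⇒ heavier tails relative to the normal distribution.
5.46 vs 2.01: the larger is 5.46, so X has heavier tails.

X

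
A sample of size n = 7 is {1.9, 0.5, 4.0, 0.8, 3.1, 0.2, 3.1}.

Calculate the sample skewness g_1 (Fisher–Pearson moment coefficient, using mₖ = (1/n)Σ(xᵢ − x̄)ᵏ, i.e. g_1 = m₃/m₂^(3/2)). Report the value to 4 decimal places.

0.1094

x̄ = (1.9 + 0.5 + 4.0 + 0.8 + 3.1 + 0.2 + 3.1) / 7 = 1.9429
deviations (xᵢ − x̄): -0.0429, -1.4429, 2.0571, -1.1429, 1.1571, -1.7429, 1.1571
Σ(xᵢ − x̄)² = 13.3371 ⇒ m₂ = 13.3371/7 = 1.90531
Σ(xᵢ − x̄)³ = 2.0137 ⇒ m₃ = 2.0137/7 = 0.28767
m₂^(3/2) = 1.90531^(1.5) = 2.62995
g_1 = m₃ / m₂^(3/2) = 0.28767 / 2.62995 ≈ 0.1094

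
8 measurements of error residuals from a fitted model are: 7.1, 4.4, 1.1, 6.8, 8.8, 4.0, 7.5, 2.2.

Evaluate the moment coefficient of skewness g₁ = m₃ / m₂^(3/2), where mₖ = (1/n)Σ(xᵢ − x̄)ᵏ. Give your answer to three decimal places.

-0.256

x̄ = (7.1 + 4.4 + 1.1 + 6.8 + 8.8 + 4.0 + 7.5 + 2.2) / 8 = 5.2375
deviations (xᵢ − x̄): 1.8625, -0.8375, -4.1375, 1.5625, 3.5625, -1.2375, 2.2625, -3.0375
Σ(xᵢ − x̄)² = 52.2988 ⇒ m₂ = 52.2988/8 = 6.53734
Σ(xᵢ − x̄)³ = -34.2670 ⇒ m₃ = -34.2670/8 = -4.28338
m₂^(3/2) = 6.53734^(1.5) = 16.71483
g₁ = m₃ / m₂^(3/2) = -4.28338 / 16.71483 ≈ -0.256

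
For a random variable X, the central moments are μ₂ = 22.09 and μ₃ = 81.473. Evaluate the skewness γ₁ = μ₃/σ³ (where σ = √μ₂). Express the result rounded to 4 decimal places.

σ = √μ₂ = √22.09 = 4.70000
σ³ = μ₂^(3/2) = 103.82300
γ₁ = μ₃/σ³ = 81.473 / 103.82300 ≈ 0.7847

0.7847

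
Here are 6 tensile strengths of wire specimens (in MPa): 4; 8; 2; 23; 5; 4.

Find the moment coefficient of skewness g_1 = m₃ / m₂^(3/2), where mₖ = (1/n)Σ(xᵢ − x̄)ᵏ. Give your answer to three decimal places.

1.548

x̄ = (4 + 8 + 2 + 23 + 5 + 4) / 6 = 7.6667
deviations (xᵢ − x̄): -3.6667, 0.3333, -5.6667, 15.3333, -2.6667, -3.6667
Σ(xᵢ − x̄)² = 301.3333 ⇒ m₂ = 301.3333/6 = 50.22222
Σ(xᵢ − x̄)³ = 3305.5556 ⇒ m₃ = 3305.5556/6 = 550.92593
m₂^(3/2) = 50.22222^(1.5) = 355.91303
g_1 = m₃ / m₂^(3/2) = 550.92593 / 355.91303 ≈ 1.548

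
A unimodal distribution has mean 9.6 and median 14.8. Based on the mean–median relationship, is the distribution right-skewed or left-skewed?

left-skewed

mean − median = 9.6 − 14.8 = -5.2
mean < median ⇒ the longer tail is on the left ⇒ left-skewed (negatively skewed).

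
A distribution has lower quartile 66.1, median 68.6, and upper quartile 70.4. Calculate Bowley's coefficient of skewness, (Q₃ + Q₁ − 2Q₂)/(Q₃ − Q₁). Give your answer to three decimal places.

-0.163

numerator: Q₃ + Q₁ − 2Q₂ = 70.4 + 66.1 − 2×68.6 = -0.7000
denominator: Q₃ − Q₁ = 70.4 − 66.1 = 4.3000
Bowley skewness = -0.7000 / 4.3000 ≈ -0.163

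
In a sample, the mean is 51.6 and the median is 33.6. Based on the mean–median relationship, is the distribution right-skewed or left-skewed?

right-skewed

mean − median = 51.6 − 33.6 = 18.0
mean > median ⇒ the longer tail is on the right ⇒ right-skewed (positively skewed).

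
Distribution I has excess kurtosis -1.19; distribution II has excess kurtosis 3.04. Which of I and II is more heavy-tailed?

II

Higher excess kurtosis ⇒ heavier tails relative to the normal distribution.
-1.19 vs 3.04: the larger is 3.04, so II has heavier tails. (II is leptokurtic — heavier-than-normal tails; the other is platykurtic.)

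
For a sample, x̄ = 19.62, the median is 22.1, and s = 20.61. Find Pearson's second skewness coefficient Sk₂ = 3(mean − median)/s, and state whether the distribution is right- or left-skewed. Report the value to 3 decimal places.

-0.361, left-skewed

Sk₂ = 3(19.62 − 22.1) / 20.61 = 3 × -2.4800 / 20.61
    = -7.4400 / 20.61 ≈ -0.361
Sk₂ < 0 ⇒ mean < median ⇒ left-skewed (negative skew).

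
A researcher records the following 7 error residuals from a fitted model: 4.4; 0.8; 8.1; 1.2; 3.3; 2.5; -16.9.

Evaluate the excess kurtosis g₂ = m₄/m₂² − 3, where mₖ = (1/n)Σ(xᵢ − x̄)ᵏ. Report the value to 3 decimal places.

x̄ = 0.4857
Σ(xᵢ − x̄)² = 388.1486 ⇒ m₂ = 55.44980
Σ(xᵢ − x̄)⁴ = 95038.5451 ⇒ m₄ = 13576.93502
m₂² = 3074.67987
g₂ = m₄/m₂² − 3 = 4.41572 − 3 ≈ 1.416

1.416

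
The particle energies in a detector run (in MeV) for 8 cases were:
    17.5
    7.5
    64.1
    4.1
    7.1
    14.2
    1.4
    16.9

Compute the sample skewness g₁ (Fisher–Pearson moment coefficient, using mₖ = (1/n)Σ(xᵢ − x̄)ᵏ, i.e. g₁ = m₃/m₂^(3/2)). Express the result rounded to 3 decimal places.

x̄ = (17.5 + 7.5 + 64.1 + 4.1 + 7.1 + 14.2 + 1.4 + 16.9) / 8 = 16.6000
deviations (xᵢ − x̄): 0.9000, -9.1000, 47.5000, -12.5000, -9.5000, -2.4000, -15.2000, 0.3000
Σ(xᵢ − x̄)² = 2823.2600 ⇒ m₂ = 2823.2600/8 = 352.90750
Σ(xᵢ − x̄)³ = 100082.9280 ⇒ m₃ = 100082.9280/8 = 12510.36600
m₂^(3/2) = 352.90750^(1.5) = 6629.66116
g₁ = m₃ / m₂^(3/2) = 12510.36600 / 6629.66116 ≈ 1.887

1.887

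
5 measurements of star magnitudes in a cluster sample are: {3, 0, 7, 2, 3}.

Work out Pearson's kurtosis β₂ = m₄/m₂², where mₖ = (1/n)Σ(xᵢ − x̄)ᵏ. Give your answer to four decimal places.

2.5000

x̄ = 3.0000
Σ(xᵢ − x̄)² = 26.0000 ⇒ m₂ = 5.20000
Σ(xᵢ − x̄)⁴ = 338.0000 ⇒ m₄ = 67.60000
m₂² = 27.04000
β₂ = m₄/m₂² = 67.60000 / 27.04000 ≈ 2.5000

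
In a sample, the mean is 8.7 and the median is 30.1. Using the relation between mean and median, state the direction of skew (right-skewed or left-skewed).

mean − median = 8.7 − 30.1 = -21.4
mean < median ⇒ the longer tail is on the left ⇒ left-skewed (negatively skewed).

left-skewed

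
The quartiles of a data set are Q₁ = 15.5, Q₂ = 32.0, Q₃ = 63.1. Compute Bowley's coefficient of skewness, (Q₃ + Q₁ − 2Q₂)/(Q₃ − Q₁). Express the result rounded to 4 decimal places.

numerator: Q₃ + Q₁ − 2Q₂ = 63.1 + 15.5 − 2×32.0 = 14.6000
denominator: Q₃ − Q₁ = 63.1 − 15.5 = 47.6000
Bowley skewness = 14.6000 / 47.6000 ≈ 0.3067

0.3067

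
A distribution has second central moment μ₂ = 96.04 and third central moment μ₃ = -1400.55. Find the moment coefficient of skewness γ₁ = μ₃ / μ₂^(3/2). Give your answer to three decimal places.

-1.488

σ = √μ₂ = √96.04 = 9.80000
σ³ = μ₂^(3/2) = 941.19200
γ₁ = μ₃/σ³ = -1400.55 / 941.19200 ≈ -1.488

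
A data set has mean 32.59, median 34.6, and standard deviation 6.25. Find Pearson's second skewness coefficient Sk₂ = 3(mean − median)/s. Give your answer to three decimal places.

-0.965

Sk₂ = 3(32.59 − 34.6) / 6.25 = 3 × -2.0100 / 6.25
    = -6.0300 / 6.25 ≈ -0.965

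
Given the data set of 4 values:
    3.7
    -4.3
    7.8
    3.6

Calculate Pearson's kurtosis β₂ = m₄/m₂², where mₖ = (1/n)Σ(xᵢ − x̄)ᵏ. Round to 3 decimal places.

2.087

x̄ = 2.7000
Σ(xᵢ − x̄)² = 76.8200 ⇒ m₂ = 19.20500
Σ(xᵢ − x̄)⁴ = 3079.1762 ⇒ m₄ = 769.79405
m₂² = 368.83202
β₂ = m₄/m₂² = 769.79405 / 368.83202 ≈ 2.087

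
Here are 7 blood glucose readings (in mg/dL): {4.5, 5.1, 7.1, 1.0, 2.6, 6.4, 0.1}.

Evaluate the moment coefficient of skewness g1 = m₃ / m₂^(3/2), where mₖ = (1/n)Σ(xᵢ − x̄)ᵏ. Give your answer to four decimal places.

-0.2074

x̄ = (4.5 + 5.1 + 7.1 + 1.0 + 2.6 + 6.4 + 0.1) / 7 = 3.8286
deviations (xᵢ − x̄): 0.6714, 1.2714, 3.2714, -2.8286, -1.2286, 2.5714, -3.7286
Σ(xᵢ − x̄)² = 42.7943 ⇒ m₂ = 42.7943/7 = 6.11347
Σ(xᵢ − x̄)³ = -21.9482 ⇒ m₃ = -21.9482/7 = -3.13546
m₂^(3/2) = 6.11347^(1.5) = 15.11582
g1 = m₃ / m₂^(3/2) = -3.13546 / 15.11582 ≈ -0.2074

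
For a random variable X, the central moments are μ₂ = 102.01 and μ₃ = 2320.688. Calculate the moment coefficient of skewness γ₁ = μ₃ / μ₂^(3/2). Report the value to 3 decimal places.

2.252

σ = √μ₂ = √102.01 = 10.10000
σ³ = μ₂^(3/2) = 1030.30100
γ₁ = μ₃/σ³ = 2320.688 / 1030.30100 ≈ 2.252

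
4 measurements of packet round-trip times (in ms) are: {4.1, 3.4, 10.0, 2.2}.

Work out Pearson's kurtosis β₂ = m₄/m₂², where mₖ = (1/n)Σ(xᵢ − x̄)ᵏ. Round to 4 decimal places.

2.2126

x̄ = 4.9250
Σ(xᵢ − x̄)² = 36.1875 ⇒ m₂ = 9.04688
Σ(xᵢ − x̄)⁴ = 724.3639 ⇒ m₄ = 181.09098
m₂² = 81.84595
β₂ = m₄/m₂² = 181.09098 / 81.84595 ≈ 2.2126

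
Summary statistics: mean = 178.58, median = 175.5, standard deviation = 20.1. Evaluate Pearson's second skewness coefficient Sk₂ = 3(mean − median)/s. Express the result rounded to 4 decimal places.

0.4597

Sk₂ = 3(178.58 − 175.5) / 20.1 = 3 × 3.0800 / 20.1
    = 9.2400 / 20.1 ≈ 0.4597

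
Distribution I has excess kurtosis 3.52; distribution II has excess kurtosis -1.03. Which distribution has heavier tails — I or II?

Higher excess kurtosis ⇒ heavier tails relative to the normal distribution.
3.52 vs -1.03: the larger is 3.52, so I has heavier tails. (I is leptokurtic — heavier-than-normal tails; the other is platykurtic.)

I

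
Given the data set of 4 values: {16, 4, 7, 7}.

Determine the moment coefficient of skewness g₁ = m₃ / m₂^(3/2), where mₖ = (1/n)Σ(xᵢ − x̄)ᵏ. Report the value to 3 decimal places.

0.889

x̄ = (16 + 4 + 7 + 7) / 4 = 8.5000
deviations (xᵢ − x̄): 7.5000, -4.5000, -1.5000, -1.5000
Σ(xᵢ − x̄)² = 81.0000 ⇒ m₂ = 81.0000/4 = 20.25000
Σ(xᵢ − x̄)³ = 324.0000 ⇒ m₃ = 324.0000/4 = 81.00000
m₂^(3/2) = 20.25000^(1.5) = 91.12500
g₁ = m₃ / m₂^(3/2) = 81.00000 / 91.12500 ≈ 0.889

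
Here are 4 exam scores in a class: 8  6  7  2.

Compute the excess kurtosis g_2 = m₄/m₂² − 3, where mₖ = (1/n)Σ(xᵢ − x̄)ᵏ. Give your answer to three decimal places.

x̄ = 5.7500
Σ(xᵢ − x̄)² = 20.7500 ⇒ m₂ = 5.18750
Σ(xᵢ − x̄)⁴ = 225.8281 ⇒ m₄ = 56.45703
m₂² = 26.91016
g_2 = m₄/m₂² − 3 = 2.09798 − 3 ≈ -0.902

-0.902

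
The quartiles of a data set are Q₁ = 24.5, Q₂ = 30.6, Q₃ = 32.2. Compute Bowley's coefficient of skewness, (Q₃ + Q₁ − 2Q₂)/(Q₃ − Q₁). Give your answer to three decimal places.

-0.584

numerator: Q₃ + Q₁ − 2Q₂ = 32.2 + 24.5 − 2×30.6 = -4.5000
denominator: Q₃ − Q₁ = 32.2 − 24.5 = 7.7000
Bowley skewness = -4.5000 / 7.7000 ≈ -0.584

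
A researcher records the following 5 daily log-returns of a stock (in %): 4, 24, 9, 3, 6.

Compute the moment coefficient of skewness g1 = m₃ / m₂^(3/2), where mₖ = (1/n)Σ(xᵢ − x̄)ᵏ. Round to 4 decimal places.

1.2502

x̄ = (4 + 24 + 9 + 3 + 6) / 5 = 9.2000
deviations (xᵢ − x̄): -5.2000, 14.8000, -0.2000, -6.2000, -3.2000
Σ(xᵢ − x̄)² = 294.8000 ⇒ m₂ = 294.8000/5 = 58.96000
Σ(xᵢ − x̄)³ = 2830.0800 ⇒ m₃ = 2830.0800/5 = 566.01600
m₂^(3/2) = 58.96000^(1.5) = 452.72681
g1 = m₃ / m₂^(3/2) = 566.01600 / 452.72681 ≈ 1.2502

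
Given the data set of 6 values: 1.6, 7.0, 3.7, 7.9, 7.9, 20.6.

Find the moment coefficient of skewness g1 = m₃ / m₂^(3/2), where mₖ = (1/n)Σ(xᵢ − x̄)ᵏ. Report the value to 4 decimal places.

1.1937

x̄ = (1.6 + 7.0 + 3.7 + 7.9 + 7.9 + 20.6) / 6 = 8.1167
deviations (xᵢ − x̄): -6.5167, -1.1167, -4.4167, -0.2167, -0.2167, 12.4833
Σ(xᵢ − x̄)² = 219.1483 ⇒ m₂ = 219.1483/6 = 36.52472
Σ(xᵢ − x̄)³ = 1581.0116 ⇒ m₃ = 1581.0116/6 = 263.50193
m₂^(3/2) = 36.52472^(1.5) = 220.73967
g1 = m₃ / m₂^(3/2) = 263.50193 / 220.73967 ≈ 1.1937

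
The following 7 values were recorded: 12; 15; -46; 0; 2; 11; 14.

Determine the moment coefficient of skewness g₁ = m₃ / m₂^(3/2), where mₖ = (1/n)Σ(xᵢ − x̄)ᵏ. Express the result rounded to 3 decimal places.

-1.748

x̄ = (12 + 15 - 46 + 0 + 2 + 11 + 14) / 7 = 1.1429
deviations (xᵢ − x̄): 10.8571, 13.8571, -47.1429, -1.1429, 0.8571, 9.8571, 12.8571
Σ(xᵢ − x̄)² = 2796.8571 ⇒ m₂ = 2796.8571/7 = 399.55102
Σ(xᵢ − x̄)³ = -97749.6735 ⇒ m₃ = -97749.6735/7 = -13964.23907
m₂^(3/2) = 399.55102^(1.5) = 7986.53439
g₁ = m₃ / m₂^(3/2) = -13964.23907 / 7986.53439 ≈ -1.748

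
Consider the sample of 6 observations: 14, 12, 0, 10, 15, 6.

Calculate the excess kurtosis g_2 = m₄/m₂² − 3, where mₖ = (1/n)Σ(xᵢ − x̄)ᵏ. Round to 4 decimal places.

x̄ = 9.5000
Σ(xᵢ − x̄)² = 159.5000 ⇒ m₂ = 26.58333
Σ(xᵢ − x̄)⁴ = 9659.3750 ⇒ m₄ = 1609.89583
m₂² = 706.67361
g_2 = m₄/m₂² − 3 = 2.27813 − 3 ≈ -0.7219

-0.7219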